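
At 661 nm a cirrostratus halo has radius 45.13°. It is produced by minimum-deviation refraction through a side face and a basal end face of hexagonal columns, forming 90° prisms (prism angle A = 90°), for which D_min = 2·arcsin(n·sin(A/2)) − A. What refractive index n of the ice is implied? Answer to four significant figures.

1.307

Rearranging: n = sin((D_min + A)/2) / sin(A/2).
(D_min + A)/2 = (45.13° + 90°)/2 = 67.565°.
n = sin 67.565° / sin 45° = 0.9243 / 0.7071 = 1.3072.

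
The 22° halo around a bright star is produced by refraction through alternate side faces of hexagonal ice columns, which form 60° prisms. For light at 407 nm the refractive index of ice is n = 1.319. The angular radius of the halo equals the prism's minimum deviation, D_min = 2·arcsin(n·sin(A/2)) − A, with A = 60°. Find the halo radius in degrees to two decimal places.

22.52°

n·sin(A/2) = 1.319 × sin 30° = 1.319 × 0.5000 = 0.6595.
D_min = 2·arcsin(0.6595) − 60° = 2 × 41.262° − 60° = 22.524°.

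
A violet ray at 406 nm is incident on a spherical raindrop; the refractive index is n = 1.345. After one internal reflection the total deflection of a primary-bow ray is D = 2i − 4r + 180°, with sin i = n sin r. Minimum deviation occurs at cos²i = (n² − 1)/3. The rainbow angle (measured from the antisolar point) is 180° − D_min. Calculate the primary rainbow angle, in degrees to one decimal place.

cos²i = (1.80902 − 1)/3 = 0.26967; i = arccos(0.51930) = 58.715°.
sin r = sin 58.715°/1.345 = 0.63538; r = 39.448°.
D_min = 2·58.715° − 4·39.448° + 180° = 139.635°.
Rainbow angle = 180° − D_min = 40.365°.

40.4°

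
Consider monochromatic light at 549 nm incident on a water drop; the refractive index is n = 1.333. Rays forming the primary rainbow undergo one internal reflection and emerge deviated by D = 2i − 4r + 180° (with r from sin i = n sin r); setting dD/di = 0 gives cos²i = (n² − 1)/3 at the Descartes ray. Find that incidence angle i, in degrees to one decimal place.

cos²i = (1.333² − 1)/3 = (1.77689 − 1)/3 = 0.25896.
cos i = 0.50888, so i = 59.410°.

59.4°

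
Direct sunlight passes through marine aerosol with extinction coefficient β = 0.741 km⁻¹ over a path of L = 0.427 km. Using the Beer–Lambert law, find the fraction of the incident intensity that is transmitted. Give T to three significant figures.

0.729

τ = β·L = 0.741 × 0.427 = 0.3164.
T = exp(−0.3164) = 0.7288.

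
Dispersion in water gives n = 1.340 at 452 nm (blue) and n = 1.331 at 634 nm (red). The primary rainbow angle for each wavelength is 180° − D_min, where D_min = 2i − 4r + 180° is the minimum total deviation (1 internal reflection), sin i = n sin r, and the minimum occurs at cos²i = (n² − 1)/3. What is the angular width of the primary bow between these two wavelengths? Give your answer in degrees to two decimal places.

At 452 nm (n = 1.340): cos²i = 0.26520 → i = 59.004°, r = 39.770°, D_min = 138.929°, rainbow angle = 41.071°.
At 634 nm (n = 1.331): cos²i = 0.25719 → i = 59.527°, r = 40.356°, D_min = 137.630°, rainbow angle = 42.370°.
Angular width = |41.071° − 42.370°| = 1.299°.

1.30°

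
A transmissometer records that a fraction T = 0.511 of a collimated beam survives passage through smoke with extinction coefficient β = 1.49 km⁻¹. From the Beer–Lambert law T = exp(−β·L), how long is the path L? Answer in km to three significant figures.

0.451 km

Beer–Lambert: T = exp(−βL) ⇒ L = −ln(T)/β = −ln(0.511)/1.49 = 0.6714/1.49 = 0.4506 km.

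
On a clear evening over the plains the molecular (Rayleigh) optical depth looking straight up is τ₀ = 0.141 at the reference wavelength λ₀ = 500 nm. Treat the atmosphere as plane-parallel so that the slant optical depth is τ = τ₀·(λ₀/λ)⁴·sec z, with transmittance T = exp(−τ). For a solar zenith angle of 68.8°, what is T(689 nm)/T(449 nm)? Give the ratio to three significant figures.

Airmass: sec 68.8° = 2.7653.
τ(689 nm) = 0.141 × (500/689)⁴ × 2.7653 = 0.141 × 0.2773 × 2.7653 = 0.1081.
τ(449 nm) = 0.141 × (500/449)⁴ × 2.7653 = 0.141 × 1.5378 × 2.7653 = 0.5996.
T(689)/T(449) = exp(τ_B − τ_A) = exp(0.4915) = 1.6347.

1.63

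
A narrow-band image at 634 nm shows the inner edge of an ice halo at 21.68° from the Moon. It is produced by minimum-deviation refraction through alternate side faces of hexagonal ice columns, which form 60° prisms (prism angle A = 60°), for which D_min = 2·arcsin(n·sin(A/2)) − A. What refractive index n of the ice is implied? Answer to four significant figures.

1.308

Rearranging: n = sin((D_min + A)/2) / sin(A/2).
(D_min + A)/2 = (21.68° + 60°)/2 = 40.840°.
n = sin 40.840° / sin 30° = 0.6539 / 0.5000 = 1.3079.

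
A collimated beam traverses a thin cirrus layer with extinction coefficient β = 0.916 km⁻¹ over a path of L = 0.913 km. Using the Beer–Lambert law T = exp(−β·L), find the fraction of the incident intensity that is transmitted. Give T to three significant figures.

τ = β·L = 0.916 × 0.913 = 0.8363.
T = exp(−0.8363) = 0.4333.

0.433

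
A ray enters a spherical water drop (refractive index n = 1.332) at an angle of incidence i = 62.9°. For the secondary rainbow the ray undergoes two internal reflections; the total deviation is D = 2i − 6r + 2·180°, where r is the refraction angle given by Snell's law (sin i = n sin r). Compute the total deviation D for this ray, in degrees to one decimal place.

234.2°

sin r = sin 62.9° / 1.332 = 0.8902/1.332 = 0.6683; r = 41.94°.
D = 2·62.9° − 6·41.94° + 2·180° = 125.80° − 251.63° + 360° = 234.17°.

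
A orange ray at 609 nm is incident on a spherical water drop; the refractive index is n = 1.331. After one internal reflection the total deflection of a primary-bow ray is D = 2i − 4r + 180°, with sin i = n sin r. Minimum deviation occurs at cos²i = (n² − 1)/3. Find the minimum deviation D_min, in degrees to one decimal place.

cos²i = (1.77156 − 1)/3 = 0.25719; i = arccos(0.50714) = 59.527°.
sin r = sin 59.527°/1.331 = 0.64753; r = 40.356°.
D_min = 2·59.527° − 4·40.356° + 180° = 137.630°.

137.6°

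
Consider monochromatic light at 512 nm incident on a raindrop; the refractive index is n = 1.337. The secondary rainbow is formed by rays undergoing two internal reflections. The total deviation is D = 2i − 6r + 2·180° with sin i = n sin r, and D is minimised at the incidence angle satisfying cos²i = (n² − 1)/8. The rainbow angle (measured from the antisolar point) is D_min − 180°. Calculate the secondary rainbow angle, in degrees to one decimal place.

51.9°

cos²i = (1.78757 − 1)/8 = 0.09845; i = arccos(0.31376) = 71.714°.
sin r = sin 71.714°/1.337 = 0.71017; r = 45.249°.
D_min = 2·71.714° − 6·45.249° + 360° = 231.934°.
Rainbow angle = D_min − 180° = 51.934°.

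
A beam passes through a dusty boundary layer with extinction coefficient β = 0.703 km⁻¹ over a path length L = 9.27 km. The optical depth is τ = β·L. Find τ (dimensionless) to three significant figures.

6.52

τ = β·L = 0.703 × 9.27 = 6.5168.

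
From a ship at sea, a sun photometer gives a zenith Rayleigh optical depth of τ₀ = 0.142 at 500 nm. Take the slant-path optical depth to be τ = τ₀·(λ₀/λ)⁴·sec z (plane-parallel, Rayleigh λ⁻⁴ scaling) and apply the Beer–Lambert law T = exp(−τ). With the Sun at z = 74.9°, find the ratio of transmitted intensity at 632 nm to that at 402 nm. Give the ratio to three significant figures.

Airmass: sec 74.9° = 3.8387.
τ(632 nm) = 0.142 × (500/632)⁴ × 3.8387 = 0.142 × 0.3918 × 3.8387 = 0.2135.
τ(402 nm) = 0.142 × (500/402)⁴ × 3.8387 = 0.142 × 2.3932 × 3.8387 = 1.3045.
T(632)/T(402) = exp(τ_B − τ_A) = exp(1.0910) = 2.9772.

2.98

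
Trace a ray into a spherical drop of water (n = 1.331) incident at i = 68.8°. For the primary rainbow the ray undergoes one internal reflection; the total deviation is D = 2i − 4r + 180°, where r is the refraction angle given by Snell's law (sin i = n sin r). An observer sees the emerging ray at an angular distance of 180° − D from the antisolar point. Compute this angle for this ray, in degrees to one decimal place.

40.3°

sin r = sin 68.8° / 1.331 = 0.9323/1.331 = 0.7005; r = 44.46°.
D = 2·68.8° − 4·44.46° + 180° = 137.60° − 177.86° + 180° = 139.74°.
Angle from antisolar point = 180° − D = 40.26°.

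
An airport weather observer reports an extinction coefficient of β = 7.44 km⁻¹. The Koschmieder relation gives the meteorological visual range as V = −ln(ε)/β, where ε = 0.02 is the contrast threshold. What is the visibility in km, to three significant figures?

0.526 km

V = −ln(0.02) / 7.44 = 3.912 / 7.44 = 0.5258 km.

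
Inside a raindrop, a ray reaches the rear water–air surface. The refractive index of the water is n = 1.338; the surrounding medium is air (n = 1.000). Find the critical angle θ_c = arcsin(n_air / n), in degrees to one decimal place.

48.4°

sin θ_c = n_air / n = 1.000 / 1.338 = 0.7474.
θ_c = arcsin(0.7474) = 48.36°.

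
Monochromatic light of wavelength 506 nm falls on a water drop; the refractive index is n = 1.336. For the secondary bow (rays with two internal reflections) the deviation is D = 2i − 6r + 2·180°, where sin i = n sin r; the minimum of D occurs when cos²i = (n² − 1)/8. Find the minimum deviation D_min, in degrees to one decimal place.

231.7°

cos²i = (1.78490 − 1)/8 = 0.09811; i = arccos(0.31323) = 71.746°.
sin r = sin 71.746°/1.336 = 0.71084; r = 45.303°.
D_min = 2·71.746° − 6·45.303° + 360° = 231.674°.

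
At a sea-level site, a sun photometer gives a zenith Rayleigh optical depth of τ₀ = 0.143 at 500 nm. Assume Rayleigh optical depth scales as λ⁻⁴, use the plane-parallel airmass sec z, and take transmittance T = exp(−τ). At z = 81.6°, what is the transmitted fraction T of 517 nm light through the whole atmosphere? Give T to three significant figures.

0.425

sec 81.6° = 6.8454.
τ = 0.143 × (500/517)⁴ × 6.8454 = 0.143 × 0.8748 × 6.8454 = 0.8564.
T = exp(−0.8564) = 0.4247.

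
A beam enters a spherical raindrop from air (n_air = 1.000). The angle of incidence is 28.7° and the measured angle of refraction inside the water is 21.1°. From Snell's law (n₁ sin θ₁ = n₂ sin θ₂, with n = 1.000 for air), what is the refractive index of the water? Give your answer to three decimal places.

1.334

n = sin θ_i / sin θ_r = sin 28.7° / sin 21.1° = 0.4802 / 0.3600 = 1.3340.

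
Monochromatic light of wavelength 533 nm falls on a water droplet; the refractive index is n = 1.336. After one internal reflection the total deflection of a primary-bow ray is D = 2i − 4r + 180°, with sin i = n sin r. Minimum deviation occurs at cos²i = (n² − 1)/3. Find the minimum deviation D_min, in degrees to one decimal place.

138.4°

cos²i = (1.78490 − 1)/3 = 0.26163; i = arccos(0.51150) = 59.236°.
sin r = sin 59.236°/1.336 = 0.64318; r = 40.029°.
D_min = 2·59.236° − 4·40.029° + 180° = 138.356°.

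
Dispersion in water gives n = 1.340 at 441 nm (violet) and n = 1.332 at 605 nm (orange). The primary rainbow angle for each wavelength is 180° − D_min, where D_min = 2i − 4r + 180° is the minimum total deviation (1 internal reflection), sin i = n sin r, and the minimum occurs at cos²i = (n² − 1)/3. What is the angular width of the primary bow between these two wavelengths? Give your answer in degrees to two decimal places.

1.15°

At 441 nm (n = 1.340): cos²i = 0.26520 → i = 59.004°, r = 39.770°, D_min = 138.929°, rainbow angle = 41.071°.
At 605 nm (n = 1.332): cos²i = 0.25807 → i = 59.469°, r = 40.290°, D_min = 137.776°, rainbow angle = 42.224°.
Angular width = |41.071° − 42.224°| = 1.153°.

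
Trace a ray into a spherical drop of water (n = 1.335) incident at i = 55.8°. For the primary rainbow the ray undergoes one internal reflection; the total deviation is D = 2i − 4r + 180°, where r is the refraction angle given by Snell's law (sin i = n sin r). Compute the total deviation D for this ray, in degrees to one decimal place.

138.5°

sin r = sin 55.8° / 1.335 = 0.8271/1.335 = 0.6195; r = 38.28°.
D = 2·55.8° − 4·38.28° + 180° = 111.60° − 153.13° + 180° = 138.47°.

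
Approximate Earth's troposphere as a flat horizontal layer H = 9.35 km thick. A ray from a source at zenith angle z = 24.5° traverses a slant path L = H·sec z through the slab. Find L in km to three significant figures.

10.3 km

sec z = 1/cos 24.5° = 1.0989.
L = 9.35 × 1.0989 = 10.275 km.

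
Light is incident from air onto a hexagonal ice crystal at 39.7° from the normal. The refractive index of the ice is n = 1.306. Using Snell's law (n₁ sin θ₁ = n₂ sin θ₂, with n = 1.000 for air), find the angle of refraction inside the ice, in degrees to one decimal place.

29.3°

Snell: sin θ_r = sin θ_i / n = sin 39.7° / 1.306 = 0.6388 / 1.306 = 0.4891.
θ_r = arcsin(0.4891) = 29.28°.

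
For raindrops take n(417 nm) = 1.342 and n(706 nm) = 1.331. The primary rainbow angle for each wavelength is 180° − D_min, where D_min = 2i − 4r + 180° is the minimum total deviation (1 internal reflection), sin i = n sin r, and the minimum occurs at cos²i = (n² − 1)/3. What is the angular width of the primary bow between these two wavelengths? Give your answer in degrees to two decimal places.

1.58°

At 417 nm (n = 1.342): cos²i = 0.26699 → i = 58.888°, r = 39.641°, D_min = 139.213°, rainbow angle = 40.787°.
At 706 nm (n = 1.331): cos²i = 0.25719 → i = 59.527°, r = 40.356°, D_min = 137.630°, rainbow angle = 42.370°.
Angular width = |40.787° − 42.370°| = 1.583°.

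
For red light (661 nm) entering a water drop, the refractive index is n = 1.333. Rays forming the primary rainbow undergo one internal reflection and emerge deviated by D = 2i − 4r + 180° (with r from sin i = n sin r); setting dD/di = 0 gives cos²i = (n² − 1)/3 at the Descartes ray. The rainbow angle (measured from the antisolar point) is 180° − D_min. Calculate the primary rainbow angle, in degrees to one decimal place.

cos²i = (1.77689 − 1)/3 = 0.25896; i = arccos(0.50888) = 59.410°.
sin r = sin 59.410°/1.333 = 0.64579; r = 40.225°.
D_min = 2·59.410° − 4·40.225° + 180° = 137.922°.
Rainbow angle = 180° − D_min = 42.078°.

42.1°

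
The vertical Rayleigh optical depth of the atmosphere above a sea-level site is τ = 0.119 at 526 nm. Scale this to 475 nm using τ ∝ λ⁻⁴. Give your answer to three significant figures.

τ(475 nm) = τ(526 nm) × (526/475)⁴ = 0.119 × (1.1074)⁴ = 0.119 × 1.5037 = 0.1789.

0.179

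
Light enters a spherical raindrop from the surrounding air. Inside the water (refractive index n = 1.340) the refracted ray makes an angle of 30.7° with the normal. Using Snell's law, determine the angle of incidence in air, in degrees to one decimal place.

Snell: sin θ_i = n · sin θ_r = 1.340 × sin 30.7° = 1.340 × 0.5105 = 0.6841.
θ_i = arcsin(0.6841) = 43.17°.

43.2°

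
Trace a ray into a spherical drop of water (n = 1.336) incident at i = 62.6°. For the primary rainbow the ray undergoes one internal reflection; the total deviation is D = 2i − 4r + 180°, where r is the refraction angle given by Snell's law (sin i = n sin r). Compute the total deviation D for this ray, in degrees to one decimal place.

sin r = sin 62.6° / 1.336 = 0.8878/1.336 = 0.6645; r = 41.65°.
D = 2·62.6° − 4·41.65° + 180° = 125.20° − 166.59° + 180° = 138.61°.

138.6°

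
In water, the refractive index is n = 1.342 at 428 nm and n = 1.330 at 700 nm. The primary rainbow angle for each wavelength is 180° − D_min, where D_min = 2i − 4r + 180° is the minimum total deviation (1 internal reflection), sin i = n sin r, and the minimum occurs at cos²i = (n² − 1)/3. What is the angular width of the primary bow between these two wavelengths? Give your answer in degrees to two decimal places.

1.73°

At 428 nm (n = 1.342): cos²i = 0.26699 → i = 58.888°, r = 39.641°, D_min = 139.213°, rainbow angle = 40.787°.
At 700 nm (n = 1.330): cos²i = 0.25630 → i = 59.585°, r = 40.422°, D_min = 137.484°, rainbow angle = 42.516°.
Angular width = |40.787° − 42.516°| = 1.729°.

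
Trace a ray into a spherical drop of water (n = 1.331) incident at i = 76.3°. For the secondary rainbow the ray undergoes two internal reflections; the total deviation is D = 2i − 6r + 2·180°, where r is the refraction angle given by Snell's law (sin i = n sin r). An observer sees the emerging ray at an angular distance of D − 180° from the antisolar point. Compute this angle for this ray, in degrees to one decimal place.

51.3°

sin r = sin 76.3° / 1.331 = 0.9715/1.331 = 0.7299; r = 46.88°.
D = 2·76.3° − 6·46.88° + 2·180° = 152.60° − 281.29° + 360° = 231.31°.
Angle from antisolar point = D − 180° = 51.31°.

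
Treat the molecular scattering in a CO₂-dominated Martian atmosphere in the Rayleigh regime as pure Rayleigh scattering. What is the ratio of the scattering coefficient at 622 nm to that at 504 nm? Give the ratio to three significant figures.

0.431

Rayleigh scattering ∝ λ⁻⁴, so the ratio of coefficients is the inverse fourth power of the wavelength ratio.
σ(622)/σ(504) = (504/622)⁴ = (0.8103)⁴ = 0.4311.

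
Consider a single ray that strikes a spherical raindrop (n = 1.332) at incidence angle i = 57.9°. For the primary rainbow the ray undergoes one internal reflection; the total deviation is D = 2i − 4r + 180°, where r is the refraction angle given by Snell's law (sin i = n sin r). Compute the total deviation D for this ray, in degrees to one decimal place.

137.8°

sin r = sin 57.9° / 1.332 = 0.8471/1.332 = 0.6360; r = 39.49°.
D = 2·57.9° − 4·39.49° + 180° = 115.80° − 157.97° + 180° = 137.83°.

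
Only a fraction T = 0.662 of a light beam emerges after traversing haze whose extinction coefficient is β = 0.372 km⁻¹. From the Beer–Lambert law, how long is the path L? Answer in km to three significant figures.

Beer–Lambert: T = exp(−βL) ⇒ L = −ln(T)/β = −ln(0.662)/0.372 = 0.4125/0.372 = 1.109 km.

1.11 km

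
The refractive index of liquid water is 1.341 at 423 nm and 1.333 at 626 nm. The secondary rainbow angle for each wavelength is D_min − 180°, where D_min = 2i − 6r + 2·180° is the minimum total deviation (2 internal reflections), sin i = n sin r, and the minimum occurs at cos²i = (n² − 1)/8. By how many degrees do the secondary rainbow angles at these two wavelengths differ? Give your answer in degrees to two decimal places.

At 423 nm (n = 1.341): cos²i = 0.09979 → i = 71.586°, r = 45.034°, D_min = 232.966°, rainbow angle = 52.966°.
At 626 nm (n = 1.333): cos²i = 0.09711 → i = 71.843°, r = 45.466°, D_min = 230.891°, rainbow angle = 50.891°.
Angular width = |52.966° − 50.891°| = 2.075°.

2.08°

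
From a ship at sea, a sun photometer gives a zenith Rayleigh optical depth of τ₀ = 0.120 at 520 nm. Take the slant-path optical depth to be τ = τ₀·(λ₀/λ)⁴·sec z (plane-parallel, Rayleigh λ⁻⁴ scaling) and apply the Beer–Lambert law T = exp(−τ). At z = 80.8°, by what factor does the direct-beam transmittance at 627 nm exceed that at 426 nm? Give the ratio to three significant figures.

3.71

Airmass: sec 80.8° = 6.2546.
τ(627 nm) = 0.120 × (520/627)⁴ × 6.2546 = 0.120 × 0.4731 × 6.2546 = 0.3551.
τ(426 nm) = 0.120 × (520/426)⁴ × 6.2546 = 0.120 × 2.2201 × 6.2546 = 1.6663.
T(627)/T(426) = exp(τ_B − τ_A) = exp(1.3112) = 3.7108.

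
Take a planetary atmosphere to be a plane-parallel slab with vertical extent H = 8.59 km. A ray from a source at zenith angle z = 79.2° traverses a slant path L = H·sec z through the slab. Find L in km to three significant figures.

45.8 km

sec z = 1/cos 79.2° = 5.3367.
L = 8.59 × 5.3367 = 45.842 km.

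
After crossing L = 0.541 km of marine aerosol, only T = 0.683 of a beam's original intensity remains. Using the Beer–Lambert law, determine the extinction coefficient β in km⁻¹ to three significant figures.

Beer–Lambert: T = exp(−βL) ⇒ β = −ln(T)/L = −ln(0.683)/0.541 = 0.3813/0.541 = 0.7047 km⁻¹.

0.705 km⁻¹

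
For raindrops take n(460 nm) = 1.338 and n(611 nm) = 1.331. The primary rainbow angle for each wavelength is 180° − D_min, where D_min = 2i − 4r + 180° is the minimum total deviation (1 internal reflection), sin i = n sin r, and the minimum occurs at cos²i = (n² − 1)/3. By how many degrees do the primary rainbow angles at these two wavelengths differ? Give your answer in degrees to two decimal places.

1.01°

At 460 nm (n = 1.338): cos²i = 0.26341 → i = 59.120°, r = 39.899°, D_min = 138.643°, rainbow angle = 41.357°.
At 611 nm (n = 1.331): cos²i = 0.25719 → i = 59.527°, r = 40.356°, D_min = 137.630°, rainbow angle = 42.370°.
Angular width = |41.357° − 42.370°| = 1.013°.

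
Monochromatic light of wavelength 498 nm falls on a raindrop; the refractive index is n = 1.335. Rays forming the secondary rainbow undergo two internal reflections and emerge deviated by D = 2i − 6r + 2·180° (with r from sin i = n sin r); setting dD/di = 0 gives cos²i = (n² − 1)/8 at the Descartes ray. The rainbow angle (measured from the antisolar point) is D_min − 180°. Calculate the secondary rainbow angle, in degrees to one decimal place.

51.4°

cos²i = (1.78222 − 1)/8 = 0.09778; i = arccos(0.31269) = 71.778°.
sin r = sin 71.778°/1.335 = 0.71150; r = 45.357°.
D_min = 2·71.778° − 6·45.357° + 360° = 231.414°.
Rainbow angle = D_min − 180° = 51.414°.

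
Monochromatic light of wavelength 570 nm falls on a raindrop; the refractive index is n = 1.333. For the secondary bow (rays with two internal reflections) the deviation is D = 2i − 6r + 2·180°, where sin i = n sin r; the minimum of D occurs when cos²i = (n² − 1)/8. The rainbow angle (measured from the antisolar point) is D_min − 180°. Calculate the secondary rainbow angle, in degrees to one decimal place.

cos²i = (1.77689 − 1)/8 = 0.09711; i = arccos(0.31163) = 71.843°.
sin r = sin 71.843°/1.333 = 0.71283; r = 45.466°.
D_min = 2·71.843° − 6·45.466° + 360° = 230.891°.
Rainbow angle = D_min − 180° = 50.891°.

50.9°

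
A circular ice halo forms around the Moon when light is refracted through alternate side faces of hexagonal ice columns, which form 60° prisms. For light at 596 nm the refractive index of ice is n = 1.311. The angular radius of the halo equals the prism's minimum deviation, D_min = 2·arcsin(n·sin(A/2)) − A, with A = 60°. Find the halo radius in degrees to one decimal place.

21.9°

n·sin(A/2) = 1.311 × sin 30° = 1.311 × 0.5000 = 0.6555.
D_min = 2·arcsin(0.6555) − 60° = 2 × 40.958° − 60° = 21.915°.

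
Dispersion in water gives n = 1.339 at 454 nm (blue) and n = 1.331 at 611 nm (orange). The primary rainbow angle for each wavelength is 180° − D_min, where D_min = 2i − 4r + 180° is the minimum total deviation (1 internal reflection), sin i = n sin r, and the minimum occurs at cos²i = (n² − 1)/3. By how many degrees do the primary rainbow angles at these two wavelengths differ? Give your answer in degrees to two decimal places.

1.16°

At 454 nm (n = 1.339): cos²i = 0.26431 → i = 59.062°, r = 39.834°, D_min = 138.786°, rainbow angle = 41.214°.
At 611 nm (n = 1.331): cos²i = 0.25719 → i = 59.527°, r = 40.356°, D_min = 137.630°, rainbow angle = 42.370°.
Angular width = |41.214° − 42.370°| = 1.156°.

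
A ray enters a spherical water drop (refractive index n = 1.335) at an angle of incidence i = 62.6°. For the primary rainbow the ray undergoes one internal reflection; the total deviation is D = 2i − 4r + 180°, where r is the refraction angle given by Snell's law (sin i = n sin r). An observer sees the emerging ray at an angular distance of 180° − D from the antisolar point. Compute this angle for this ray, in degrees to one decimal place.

41.5°

sin r = sin 62.6° / 1.335 = 0.8878/1.335 = 0.6650; r = 41.68°.
D = 2·62.6° − 4·41.68° + 180° = 125.20° − 166.74° + 180° = 138.46°.
Angle from antisolar point = 180° − D = 41.54°.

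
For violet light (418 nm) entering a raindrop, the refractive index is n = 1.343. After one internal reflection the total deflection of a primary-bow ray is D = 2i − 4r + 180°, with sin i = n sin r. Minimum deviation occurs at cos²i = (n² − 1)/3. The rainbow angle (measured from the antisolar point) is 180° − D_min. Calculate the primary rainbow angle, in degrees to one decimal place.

40.6°

cos²i = (1.80365 − 1)/3 = 0.26788; i = arccos(0.51757) = 58.830°.
sin r = sin 58.830°/1.343 = 0.63711; r = 39.577°.
D_min = 2·58.830° − 4·39.577° + 180° = 139.354°.
Rainbow angle = 180° − D_min = 40.646°.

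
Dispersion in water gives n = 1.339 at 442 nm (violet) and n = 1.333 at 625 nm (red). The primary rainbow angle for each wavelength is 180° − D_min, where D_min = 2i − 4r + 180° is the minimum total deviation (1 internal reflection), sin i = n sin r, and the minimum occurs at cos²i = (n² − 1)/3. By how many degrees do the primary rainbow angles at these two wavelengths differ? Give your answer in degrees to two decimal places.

At 442 nm (n = 1.339): cos²i = 0.26431 → i = 59.062°, r = 39.834°, D_min = 138.786°, rainbow angle = 41.214°.
At 625 nm (n = 1.333): cos²i = 0.25896 → i = 59.410°, r = 40.225°, D_min = 137.922°, rainbow angle = 42.078°.
Angular width = |41.214° − 42.078°| = 0.865°.

0.86°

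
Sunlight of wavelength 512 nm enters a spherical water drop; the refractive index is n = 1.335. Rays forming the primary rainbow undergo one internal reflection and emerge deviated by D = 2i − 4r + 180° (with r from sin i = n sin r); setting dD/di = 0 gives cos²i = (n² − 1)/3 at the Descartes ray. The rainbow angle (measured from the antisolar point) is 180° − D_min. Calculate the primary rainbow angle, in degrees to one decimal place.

41.8°

cos²i = (1.78222 − 1)/3 = 0.26074; i = arccos(0.51063) = 59.294°.
sin r = sin 59.294°/1.335 = 0.64405; r = 40.094°.
D_min = 2·59.294° − 4·40.094° + 180° = 138.212°.
Rainbow angle = 180° − D_min = 41.788°.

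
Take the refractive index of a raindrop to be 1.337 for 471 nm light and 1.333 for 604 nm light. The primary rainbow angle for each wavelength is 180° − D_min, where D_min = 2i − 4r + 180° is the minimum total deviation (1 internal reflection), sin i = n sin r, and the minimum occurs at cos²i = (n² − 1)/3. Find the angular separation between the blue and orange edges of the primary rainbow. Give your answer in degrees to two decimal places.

0.58°

At 471 nm (n = 1.337): cos²i = 0.26252 → i = 59.178°, r = 39.964°, D_min = 138.500°, rainbow angle = 41.500°.
At 604 nm (n = 1.333): cos²i = 0.25896 → i = 59.410°, r = 40.225°, D_min = 137.922°, rainbow angle = 42.078°.
Angular width = |41.500° − 42.078°| = 0.578°.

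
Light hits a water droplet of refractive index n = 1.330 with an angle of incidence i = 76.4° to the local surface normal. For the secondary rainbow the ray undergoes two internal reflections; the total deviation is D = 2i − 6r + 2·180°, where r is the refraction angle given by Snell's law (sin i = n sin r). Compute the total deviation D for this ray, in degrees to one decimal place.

sin r = sin 76.4° / 1.330 = 0.9720/1.330 = 0.7308; r = 46.95°.
D = 2·76.4° − 6·46.95° + 2·180° = 152.80° − 281.72° + 360° = 231.08°.

231.1°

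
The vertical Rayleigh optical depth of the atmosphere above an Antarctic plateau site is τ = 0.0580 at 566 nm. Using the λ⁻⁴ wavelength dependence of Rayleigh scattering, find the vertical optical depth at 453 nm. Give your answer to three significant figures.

τ(453 nm) = τ(566 nm) × (566/453)⁴ = 0.0580 × (1.2494)⁴ = 0.0580 × 2.4371 = 0.1414.

0.141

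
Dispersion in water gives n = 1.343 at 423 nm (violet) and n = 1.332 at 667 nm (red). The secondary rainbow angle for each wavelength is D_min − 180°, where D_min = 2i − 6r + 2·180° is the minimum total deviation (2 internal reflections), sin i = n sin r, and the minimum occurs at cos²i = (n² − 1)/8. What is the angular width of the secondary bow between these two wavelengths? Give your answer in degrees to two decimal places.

2.85°

At 423 nm (n = 1.343): cos²i = 0.10046 → i = 71.522°, r = 44.928°, D_min = 233.478°, rainbow angle = 53.478°.
At 667 nm (n = 1.332): cos²i = 0.09678 → i = 71.875°, r = 45.520°, D_min = 230.628°, rainbow angle = 50.628°.
Angular width = |53.478° − 50.628°| = 2.849°.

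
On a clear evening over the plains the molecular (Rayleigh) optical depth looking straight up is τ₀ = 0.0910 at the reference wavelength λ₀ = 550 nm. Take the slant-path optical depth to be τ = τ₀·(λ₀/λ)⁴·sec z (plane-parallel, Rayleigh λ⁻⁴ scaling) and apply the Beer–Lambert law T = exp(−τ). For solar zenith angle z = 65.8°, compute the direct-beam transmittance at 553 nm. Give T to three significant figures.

sec 65.8° = 2.4395.
τ = 0.0910 × (550/553)⁴ × 2.4395 = 0.0910 × 0.9785 × 2.4395 = 0.2172.
T = exp(−0.2172) = 0.8048.

0.805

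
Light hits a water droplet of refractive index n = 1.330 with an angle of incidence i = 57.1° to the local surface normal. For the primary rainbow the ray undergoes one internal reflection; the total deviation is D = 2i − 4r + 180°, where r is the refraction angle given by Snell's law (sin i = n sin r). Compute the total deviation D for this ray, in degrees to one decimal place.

137.6°

sin r = sin 57.1° / 1.330 = 0.8396/1.330 = 0.6313; r = 39.15°.
D = 2·57.1° − 4·39.15° + 180° = 114.20° − 156.58° + 180° = 137.62°.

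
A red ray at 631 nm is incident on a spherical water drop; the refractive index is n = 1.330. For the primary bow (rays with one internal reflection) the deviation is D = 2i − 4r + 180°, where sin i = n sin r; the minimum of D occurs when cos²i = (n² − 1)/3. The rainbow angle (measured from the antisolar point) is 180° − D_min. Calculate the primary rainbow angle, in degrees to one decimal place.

42.5°

cos²i = (1.76890 − 1)/3 = 0.25630; i = arccos(0.50626) = 59.585°.
sin r = sin 59.585°/1.330 = 0.64841; r = 40.422°.
D_min = 2·59.585° − 4·40.422° + 180° = 137.484°.
Rainbow angle = 180° − D_min = 42.516°.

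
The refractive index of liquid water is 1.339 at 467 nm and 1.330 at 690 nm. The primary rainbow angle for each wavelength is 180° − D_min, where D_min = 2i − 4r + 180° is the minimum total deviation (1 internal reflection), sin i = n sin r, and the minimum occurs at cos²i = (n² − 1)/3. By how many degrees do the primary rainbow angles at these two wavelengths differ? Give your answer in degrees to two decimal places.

At 467 nm (n = 1.339): cos²i = 0.26431 → i = 59.062°, r = 39.834°, D_min = 138.786°, rainbow angle = 41.214°.
At 690 nm (n = 1.330): cos²i = 0.25630 → i = 59.585°, r = 40.422°, D_min = 137.484°, rainbow angle = 42.516°.
Angular width = |41.214° − 42.516°| = 1.303°.

1.30°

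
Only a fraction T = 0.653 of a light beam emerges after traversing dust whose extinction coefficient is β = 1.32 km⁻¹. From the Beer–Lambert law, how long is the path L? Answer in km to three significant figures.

Beer–Lambert: T = exp(−βL) ⇒ L = −ln(T)/β = −ln(0.653)/1.32 = 0.4262/1.32 = 0.3229 km.

0.323 km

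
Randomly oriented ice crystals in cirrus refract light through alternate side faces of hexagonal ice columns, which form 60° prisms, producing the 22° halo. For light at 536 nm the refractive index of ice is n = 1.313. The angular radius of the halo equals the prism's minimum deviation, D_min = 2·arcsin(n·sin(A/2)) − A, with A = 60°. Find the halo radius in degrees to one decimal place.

22.1°

n·sin(A/2) = 1.313 × sin 30° = 1.313 × 0.5000 = 0.6565.
D_min = 2·arcsin(0.6565) − 60° = 2 × 41.033° − 60° = 22.067°.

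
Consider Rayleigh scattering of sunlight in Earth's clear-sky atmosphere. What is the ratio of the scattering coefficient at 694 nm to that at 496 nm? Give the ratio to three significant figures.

Rayleigh scattering ∝ λ⁻⁴, so the ratio of coefficients is the inverse fourth power of the wavelength ratio.
σ(694)/σ(496) = (496/694)⁴ = (0.7147)⁴ = 0.2609.

0.261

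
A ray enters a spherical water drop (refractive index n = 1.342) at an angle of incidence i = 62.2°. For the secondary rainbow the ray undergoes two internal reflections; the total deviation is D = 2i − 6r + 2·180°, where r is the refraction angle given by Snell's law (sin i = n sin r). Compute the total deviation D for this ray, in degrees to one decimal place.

237.0°

sin r = sin 62.2° / 1.342 = 0.8846/1.342 = 0.6592; r = 41.24°.
D = 2·62.2° − 6·41.24° + 2·180° = 124.40° − 247.41° + 360° = 236.99°.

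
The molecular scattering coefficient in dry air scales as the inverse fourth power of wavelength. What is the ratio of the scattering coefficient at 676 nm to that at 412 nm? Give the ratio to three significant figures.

Rayleigh scattering ∝ λ⁻⁴, so the ratio of coefficients is the inverse fourth power of the wavelength ratio.
σ(676)/σ(412) = (412/676)⁴ = (0.6095)⁴ = 0.138.

0.138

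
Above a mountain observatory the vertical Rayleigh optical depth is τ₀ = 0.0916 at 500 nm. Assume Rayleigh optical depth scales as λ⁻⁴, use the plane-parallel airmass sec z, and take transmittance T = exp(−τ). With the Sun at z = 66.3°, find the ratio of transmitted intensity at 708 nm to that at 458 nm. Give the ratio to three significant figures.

1.31

Airmass: sec 66.3° = 2.4879.
τ(708 nm) = 0.0916 × (500/708)⁴ × 2.4879 = 0.0916 × 0.2487 × 2.4879 = 0.0567.
τ(458 nm) = 0.0916 × (500/458)⁴ × 2.4879 = 0.0916 × 1.4204 × 2.4879 = 0.3237.
T(708)/T(458) = exp(τ_B − τ_A) = exp(0.2670) = 1.3061.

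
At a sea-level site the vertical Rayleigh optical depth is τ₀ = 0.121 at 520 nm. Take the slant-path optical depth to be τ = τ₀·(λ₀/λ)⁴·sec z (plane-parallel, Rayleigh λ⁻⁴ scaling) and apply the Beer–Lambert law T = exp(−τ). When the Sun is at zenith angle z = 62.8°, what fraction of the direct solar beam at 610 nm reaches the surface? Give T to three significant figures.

0.870

sec 62.8° = 2.1877.
τ = 0.121 × (520/610)⁴ × 2.1877 = 0.121 × 0.5281 × 2.1877 = 0.1398.
T = exp(−0.1398) = 0.8695.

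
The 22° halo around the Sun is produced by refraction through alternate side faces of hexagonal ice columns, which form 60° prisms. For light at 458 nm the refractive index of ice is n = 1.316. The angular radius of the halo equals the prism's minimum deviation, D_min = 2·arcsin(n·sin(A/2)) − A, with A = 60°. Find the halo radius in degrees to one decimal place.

22.3°

n·sin(A/2) = 1.316 × sin 30° = 1.316 × 0.5000 = 0.6580.
D_min = 2·arcsin(0.6580) − 60° = 2 × 41.148° − 60° = 22.295°.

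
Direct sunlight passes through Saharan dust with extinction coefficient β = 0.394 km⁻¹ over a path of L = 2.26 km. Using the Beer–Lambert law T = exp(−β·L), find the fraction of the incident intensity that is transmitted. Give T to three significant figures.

0.410

τ = β·L = 0.394 × 2.26 = 0.8904.
T = exp(−0.8904) = 0.4105.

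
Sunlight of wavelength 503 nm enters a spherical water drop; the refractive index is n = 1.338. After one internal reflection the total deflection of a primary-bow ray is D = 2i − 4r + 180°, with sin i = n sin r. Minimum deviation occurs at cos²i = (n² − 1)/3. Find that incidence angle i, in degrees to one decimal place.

cos²i = (1.338² − 1)/3 = (1.79024 − 1)/3 = 0.26341.
cos i = 0.51324, so i = 59.120°.

59.1°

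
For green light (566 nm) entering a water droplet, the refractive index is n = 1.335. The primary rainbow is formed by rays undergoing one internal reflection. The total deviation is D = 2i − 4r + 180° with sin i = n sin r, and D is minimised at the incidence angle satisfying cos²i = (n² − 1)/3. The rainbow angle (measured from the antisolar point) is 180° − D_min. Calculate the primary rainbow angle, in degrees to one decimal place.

41.8°

cos²i = (1.78222 − 1)/3 = 0.26074; i = arccos(0.51063) = 59.294°.
sin r = sin 59.294°/1.335 = 0.64405; r = 40.094°.
D_min = 2·59.294° − 4·40.094° + 180° = 138.212°.
Rainbow angle = 180° − D_min = 41.788°.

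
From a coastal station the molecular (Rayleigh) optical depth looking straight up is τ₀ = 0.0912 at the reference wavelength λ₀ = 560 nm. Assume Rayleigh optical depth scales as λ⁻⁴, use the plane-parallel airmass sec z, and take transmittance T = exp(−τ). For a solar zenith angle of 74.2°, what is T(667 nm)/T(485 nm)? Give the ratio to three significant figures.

Airmass: sec 74.2° = 3.6727.
τ(667 nm) = 0.0912 × (560/667)⁴ × 3.6727 = 0.0912 × 0.4969 × 3.6727 = 0.1664.
τ(485 nm) = 0.0912 × (560/485)⁴ × 3.6727 = 0.0912 × 1.7774 × 3.6727 = 0.5953.
T(667)/T(485) = exp(τ_B − τ_A) = exp(0.4289) = 1.5356.

1.54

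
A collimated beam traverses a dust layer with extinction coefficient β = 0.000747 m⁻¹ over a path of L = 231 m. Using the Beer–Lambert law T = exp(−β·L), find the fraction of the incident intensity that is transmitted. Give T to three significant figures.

0.842

τ = β·L = 0.000747 × 231 = 0.1726.
T = exp(−0.1726) = 0.8415.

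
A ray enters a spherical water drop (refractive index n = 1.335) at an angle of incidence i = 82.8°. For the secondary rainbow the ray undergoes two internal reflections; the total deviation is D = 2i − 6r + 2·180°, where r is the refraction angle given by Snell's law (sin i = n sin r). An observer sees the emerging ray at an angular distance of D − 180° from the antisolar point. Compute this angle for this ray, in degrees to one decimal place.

57.6°

sin r = sin 82.8° / 1.335 = 0.9921/1.335 = 0.7432; r = 48.00°.
D = 2·82.8° − 6·48.00° + 2·180° = 165.60° − 288.01° + 360° = 237.59°.
Angle from antisolar point = D − 180° = 57.59°.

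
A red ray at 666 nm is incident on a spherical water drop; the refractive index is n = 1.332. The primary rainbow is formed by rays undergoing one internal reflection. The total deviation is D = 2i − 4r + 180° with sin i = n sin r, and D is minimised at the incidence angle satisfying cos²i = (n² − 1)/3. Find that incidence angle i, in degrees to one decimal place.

59.5°

cos²i = (1.332² − 1)/3 = (1.77422 − 1)/3 = 0.25807.
cos i = 0.50801, so i = 59.469°.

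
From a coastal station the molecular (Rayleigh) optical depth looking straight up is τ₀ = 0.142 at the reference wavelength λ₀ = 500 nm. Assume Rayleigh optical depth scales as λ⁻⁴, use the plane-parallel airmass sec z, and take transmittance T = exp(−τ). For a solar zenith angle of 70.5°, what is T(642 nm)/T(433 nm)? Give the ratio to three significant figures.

Airmass: sec 70.5° = 2.9957.
τ(642 nm) = 0.142 × (500/642)⁴ × 2.9957 = 0.142 × 0.3679 × 2.9957 = 0.1565.
τ(433 nm) = 0.142 × (500/433)⁴ × 2.9957 = 0.142 × 1.7780 × 2.9957 = 0.7563.
T(642)/T(433) = exp(τ_B − τ_A) = exp(0.5998) = 1.8218.

1.82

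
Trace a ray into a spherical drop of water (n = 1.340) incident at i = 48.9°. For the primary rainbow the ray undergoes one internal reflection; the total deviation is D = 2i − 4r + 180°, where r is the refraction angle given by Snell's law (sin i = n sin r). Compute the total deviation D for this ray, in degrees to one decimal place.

140.9°

sin r = sin 48.9° / 1.340 = 0.7536/1.340 = 0.5624; r = 34.22°.
D = 2·48.9° − 4·34.22° + 180° = 97.80° − 136.88° + 180° = 140.92°.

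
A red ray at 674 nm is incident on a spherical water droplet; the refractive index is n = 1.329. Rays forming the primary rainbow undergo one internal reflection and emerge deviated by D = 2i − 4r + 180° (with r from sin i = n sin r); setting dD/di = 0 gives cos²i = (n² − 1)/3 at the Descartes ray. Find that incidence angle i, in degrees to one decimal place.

cos²i = (1.329² − 1)/3 = (1.76624 − 1)/3 = 0.25541.
cos i = 0.50538, so i = 59.643°.

59.6°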